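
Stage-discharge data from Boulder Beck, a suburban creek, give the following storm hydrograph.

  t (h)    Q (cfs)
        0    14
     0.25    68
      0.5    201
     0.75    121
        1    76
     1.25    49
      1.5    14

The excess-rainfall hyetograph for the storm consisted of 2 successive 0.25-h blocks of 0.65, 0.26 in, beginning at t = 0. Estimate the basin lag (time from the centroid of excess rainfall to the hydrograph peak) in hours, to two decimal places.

Centroid of excess rainfall: t_c = Σ P_i·t̄_i / ΣP_i = 0.1964 h (block centres at 0.125, 0.375 h).
Hydrograph peak occurs at t = 0.5 h, so basin lag t_L = 0.5 − 0.1964 = 0.30 h.

t_L ≈ 0.30 h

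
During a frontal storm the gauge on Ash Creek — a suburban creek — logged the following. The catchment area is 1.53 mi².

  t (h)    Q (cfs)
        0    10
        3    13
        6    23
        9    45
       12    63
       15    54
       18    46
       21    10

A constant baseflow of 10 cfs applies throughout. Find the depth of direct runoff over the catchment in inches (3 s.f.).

d ≈ 0.559 in

Direct runoff: 0.0, 3.0, 13.0, 35.0, 53.0, 44.0, 36.0, 0.0 cfs; ΣQ_DR = 184.0 cfs.
V = ΣQ_DR · Δt = 184.0 × 10800 s = 1.987 × 10^6 ft³.
Over A = 1.53 mi², depth = V / A = 0.559 in.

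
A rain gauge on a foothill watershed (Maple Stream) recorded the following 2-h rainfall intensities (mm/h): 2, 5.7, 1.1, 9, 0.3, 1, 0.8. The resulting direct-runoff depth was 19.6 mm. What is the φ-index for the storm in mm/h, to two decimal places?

φ ≈ 2.45 mm/h

Only the 2 blocks with intensity above φ contribute runoff: 5.7, 9 mm/h.
Σ(I−φ)·Δt = d  ⇒  (5.7+9 − 2φ)·2 = 19.6
φ = (14.70 − 19.6/2) / 2 = 2.45 mm/h.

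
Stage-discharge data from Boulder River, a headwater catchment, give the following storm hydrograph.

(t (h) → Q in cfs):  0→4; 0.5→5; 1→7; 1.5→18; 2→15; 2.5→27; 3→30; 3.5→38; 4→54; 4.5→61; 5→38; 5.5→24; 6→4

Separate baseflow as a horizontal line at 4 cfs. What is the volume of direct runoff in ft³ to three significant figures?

Direct-runoff ordinates (Q − Q_b): 0.0, 1.0, 3.0, 14.0, 11.0, 23.0, 26.0, 34.0, 50.0, 57.0, 34.0, 20.0, 0.0 cfs.
ΣQ_DR = 273.0 cfs.
With Δt = 0.5 h = 1800 s, V = ΣQ_DR · Δt = 273.0 × 1800 = 4.91 × 10^5 ft³.

V ≈ 4.91 × 10^5 ft³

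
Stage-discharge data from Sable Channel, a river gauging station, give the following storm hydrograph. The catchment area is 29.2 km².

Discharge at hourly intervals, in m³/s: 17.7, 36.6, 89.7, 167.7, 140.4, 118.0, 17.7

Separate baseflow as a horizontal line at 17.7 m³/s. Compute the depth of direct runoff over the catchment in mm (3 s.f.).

d ≈ 57.2 mm

Direct runoff: 0.0, 18.9, 72.0, 150.0, 122.7, 100.3, 0.0 m³/s; ΣQ_DR = 463.9 m³/s.
V = ΣQ_DR · Δt = 463.9 × 3600 s = 1.670 × 10^6 m³.
Over A = 29.2 km², depth = V / A = 57.2 mm.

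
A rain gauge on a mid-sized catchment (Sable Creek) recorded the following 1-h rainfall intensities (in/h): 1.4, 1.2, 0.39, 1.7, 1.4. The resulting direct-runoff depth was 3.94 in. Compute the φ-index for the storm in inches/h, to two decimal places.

φ ≈ 0.44 in/h

Only the 4 blocks with intensity above φ contribute runoff: 1.4, 1.2, 1.7, 1.4 in/h.
Σ(I−φ)·Δt = d  ⇒  (1.4+1.2+1.7+1.4 − 4φ)·1 = 3.94
φ = (5.700 − 3.94/1) / 4 = 0.44 in/h.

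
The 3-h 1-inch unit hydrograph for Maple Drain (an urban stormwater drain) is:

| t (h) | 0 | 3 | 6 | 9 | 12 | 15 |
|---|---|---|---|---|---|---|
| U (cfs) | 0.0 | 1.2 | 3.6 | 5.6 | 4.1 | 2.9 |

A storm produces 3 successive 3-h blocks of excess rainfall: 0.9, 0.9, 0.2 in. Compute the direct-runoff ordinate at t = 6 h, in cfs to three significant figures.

By discrete convolution, Q_j = Σ (P_i / 1 in) · U_{j−i}.
At t = 6 h (j=2): Q = (0.9/1)·3.6 + (0.9/1)·1.2 + (0.2/1)·0.0 = 4.32 cfs.

Q ≈ 4.32 cfs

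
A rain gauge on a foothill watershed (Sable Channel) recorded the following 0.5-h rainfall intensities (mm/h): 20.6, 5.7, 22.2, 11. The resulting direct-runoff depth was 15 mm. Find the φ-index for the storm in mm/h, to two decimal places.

φ ≈ 7.93 mm/h

Only the 3 blocks with intensity above φ contribute runoff: 20.6, 22.2, 11 mm/h.
Σ(I−φ)·Δt = d  ⇒  (20.6+22.2+11 − 3φ)·0.5 = 15
φ = (53.80 − 15/0.5) / 3 = 7.93 mm/h.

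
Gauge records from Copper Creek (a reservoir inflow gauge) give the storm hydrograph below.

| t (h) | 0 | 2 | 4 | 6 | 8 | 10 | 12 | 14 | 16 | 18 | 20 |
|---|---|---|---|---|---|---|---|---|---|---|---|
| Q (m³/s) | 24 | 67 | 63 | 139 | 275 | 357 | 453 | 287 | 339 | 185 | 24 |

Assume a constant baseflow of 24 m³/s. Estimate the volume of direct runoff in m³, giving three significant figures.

V ≈ 1.40 × 10^7 m³

Direct-runoff ordinates (Q − Q_b): 0.0, 43.0, 39.0, 115.0, 251.0, 333.0, 429.0, 263.0, 315.0, 161.0, 0.0 m³/s.
ΣQ_DR = 1949 m³/s.
With Δt = 2 h = 7200 s, V = ΣQ_DR · Δt = 1949 × 7200 = 1.40 × 10^7 m³.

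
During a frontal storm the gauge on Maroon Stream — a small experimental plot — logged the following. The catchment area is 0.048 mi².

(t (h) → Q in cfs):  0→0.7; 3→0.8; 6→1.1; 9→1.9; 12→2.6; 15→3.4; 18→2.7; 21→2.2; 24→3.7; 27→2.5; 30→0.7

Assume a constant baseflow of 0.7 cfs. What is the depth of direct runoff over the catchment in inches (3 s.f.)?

d ≈ 1.41 in

Direct runoff: 0.0, 0.1, 0.4, 1.2, 1.9, 2.7, 2.0, 1.5, 3.0, 1.8, 0.0 cfs; ΣQ_DR = 14.60 cfs.
V = ΣQ_DR · Δt = 14.60 × 10800 s = 1.577 × 10^5 ft³.
Over A = 0.048 mi², depth = V / A = 1.41 in.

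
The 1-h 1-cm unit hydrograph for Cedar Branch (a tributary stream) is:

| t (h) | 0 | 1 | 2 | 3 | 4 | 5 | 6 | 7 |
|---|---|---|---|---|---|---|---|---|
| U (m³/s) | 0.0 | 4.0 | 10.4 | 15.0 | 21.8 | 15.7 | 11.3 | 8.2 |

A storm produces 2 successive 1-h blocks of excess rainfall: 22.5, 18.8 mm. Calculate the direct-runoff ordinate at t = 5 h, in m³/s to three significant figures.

Q ≈ 76.3 m³/s

By discrete convolution, Q_j = Σ (P_i / 10 mm) · U_{j−i}.
At t = 5 h (j=5): Q = (22.5/10)·15.7 + (18.8/10)·21.8 = 76.3 m³/s.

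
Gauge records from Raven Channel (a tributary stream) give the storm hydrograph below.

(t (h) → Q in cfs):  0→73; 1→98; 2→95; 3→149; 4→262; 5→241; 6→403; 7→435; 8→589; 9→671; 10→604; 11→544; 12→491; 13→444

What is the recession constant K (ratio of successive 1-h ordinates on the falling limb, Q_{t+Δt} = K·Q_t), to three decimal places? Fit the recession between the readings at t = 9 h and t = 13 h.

K ≈ 0.902

Using the recession-limb readings at t = 9 h and t = 13 h: Q falls from 671 to 444 cfs over 4 intervals.
K = (Q₂/Q₁)^(1/4) = (444/671)^(1/4) = 0.902.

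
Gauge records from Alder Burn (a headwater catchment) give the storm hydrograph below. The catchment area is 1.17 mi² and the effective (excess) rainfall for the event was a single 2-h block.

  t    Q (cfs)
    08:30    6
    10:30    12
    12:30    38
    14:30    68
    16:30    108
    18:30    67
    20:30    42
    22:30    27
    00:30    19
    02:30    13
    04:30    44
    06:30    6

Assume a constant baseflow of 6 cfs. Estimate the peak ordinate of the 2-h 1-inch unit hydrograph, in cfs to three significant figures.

Direct runoff: 0.0, 6.0, 32.0, 62.0, 102.0, 61.0, 36.0, 21.0, 13.0, 7.0, 38.0, 0.0 cfs; ΣQ_DR = 378.0 cfs, peak = 102.0 cfs.
Runoff depth d = ΣQ_DR·Δt / A = 378.0 × 7200 / (1.17 mi²) = 1.001 in.
The 1-inch UH is the DRH scaled by (1 in)/d, so U_p = 102.0 × 1/1.001 = 102 cfs.

U_p ≈ 102 cfs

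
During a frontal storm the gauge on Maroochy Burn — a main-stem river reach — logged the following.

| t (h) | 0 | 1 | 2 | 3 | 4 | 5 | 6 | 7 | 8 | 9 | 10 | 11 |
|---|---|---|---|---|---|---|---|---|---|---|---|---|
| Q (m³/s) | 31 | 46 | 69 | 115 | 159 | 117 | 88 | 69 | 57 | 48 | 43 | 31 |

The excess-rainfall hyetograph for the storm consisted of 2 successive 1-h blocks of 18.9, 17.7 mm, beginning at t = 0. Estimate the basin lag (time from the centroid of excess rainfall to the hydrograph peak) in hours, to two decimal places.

Centroid of excess rainfall: t_c = Σ P_i·t̄_i / ΣP_i = 0.9836 h (block centres at 0.5, 1.5 h).
Hydrograph peak occurs at t = 4 h, so basin lag t_L = 4 − 0.9836 = 3.02 h.

t_L ≈ 3.02 h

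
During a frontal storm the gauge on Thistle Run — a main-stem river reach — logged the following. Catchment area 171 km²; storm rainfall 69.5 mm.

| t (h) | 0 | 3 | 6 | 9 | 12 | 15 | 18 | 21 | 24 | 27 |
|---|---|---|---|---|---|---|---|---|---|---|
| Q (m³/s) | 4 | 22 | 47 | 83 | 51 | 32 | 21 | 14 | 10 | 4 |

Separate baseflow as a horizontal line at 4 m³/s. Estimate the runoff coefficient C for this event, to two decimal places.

C ≈ 0.23

ΣQ_DR = 248.0 m³/s; V = ΣQ_DR·Δt = 2.678 × 10^6 m³.
Runoff depth d = V / A = 15.66 mm.
C = d / P = 15.66 / 69.5 = 0.23.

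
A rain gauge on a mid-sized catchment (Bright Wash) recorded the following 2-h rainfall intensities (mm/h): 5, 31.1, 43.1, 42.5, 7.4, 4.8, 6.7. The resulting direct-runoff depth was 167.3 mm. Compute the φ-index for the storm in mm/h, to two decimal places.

φ ≈ 11.02 mm/h

Only the 3 blocks with intensity above φ contribute runoff: 31.1, 43.1, 42.5 mm/h.
Σ(I−φ)·Δt = d  ⇒  (31.1+43.1+42.5 − 3φ)·2 = 167.3
φ = (116.7 − 167.3/2) / 3 = 11.02 mm/h.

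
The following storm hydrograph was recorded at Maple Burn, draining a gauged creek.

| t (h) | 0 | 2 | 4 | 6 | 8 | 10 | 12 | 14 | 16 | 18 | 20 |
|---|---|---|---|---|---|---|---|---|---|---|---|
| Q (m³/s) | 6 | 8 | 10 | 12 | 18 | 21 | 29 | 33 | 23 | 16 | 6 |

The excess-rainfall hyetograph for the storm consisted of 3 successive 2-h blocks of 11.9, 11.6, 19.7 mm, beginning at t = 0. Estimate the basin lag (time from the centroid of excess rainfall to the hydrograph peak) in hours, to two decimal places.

Centroid of excess rainfall: t_c = Σ P_i·t̄_i / ΣP_i = 3.3611 h (block centres at 1, 3, 5 h).
Hydrograph peak occurs at t = 14 h, so basin lag t_L = 14 − 3.3611 = 10.64 h.

t_L ≈ 10.64 h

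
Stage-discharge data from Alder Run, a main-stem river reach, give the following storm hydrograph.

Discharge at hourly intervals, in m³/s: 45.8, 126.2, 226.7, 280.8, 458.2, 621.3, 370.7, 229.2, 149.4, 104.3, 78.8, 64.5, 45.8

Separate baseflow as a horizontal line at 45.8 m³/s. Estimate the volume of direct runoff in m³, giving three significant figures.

V ≈ 7.94 × 10^6 m³

Direct-runoff ordinates (Q − Q_b): 0.0, 80.4, 180.9, 235.0, 412.4, 575.5, 324.9, 183.4, 103.6, 58.5, 33.0, 18.7, 0.0 m³/s.
ΣQ_DR = 2206 m³/s.
With Δt = 1 h = 3600 s, V = ΣQ_DR · Δt = 2206 × 3600 = 7.94 × 10^6 m³.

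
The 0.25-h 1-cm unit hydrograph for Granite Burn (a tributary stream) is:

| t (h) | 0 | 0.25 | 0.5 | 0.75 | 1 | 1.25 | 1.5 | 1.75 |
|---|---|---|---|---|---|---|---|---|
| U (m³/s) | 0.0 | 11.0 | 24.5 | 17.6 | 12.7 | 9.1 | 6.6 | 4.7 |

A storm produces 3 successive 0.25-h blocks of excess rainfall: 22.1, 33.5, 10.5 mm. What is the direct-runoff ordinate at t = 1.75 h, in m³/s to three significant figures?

Q ≈ 42.1 m³/s

By discrete convolution, Q_j = Σ (P_i / 10 mm) · U_{j−i}.
At t = 1.75 h (j=7): Q = (22.1/10)·4.7 + (33.5/10)·6.6 + (10.5/10)·9.1 = 42.1 m³/s.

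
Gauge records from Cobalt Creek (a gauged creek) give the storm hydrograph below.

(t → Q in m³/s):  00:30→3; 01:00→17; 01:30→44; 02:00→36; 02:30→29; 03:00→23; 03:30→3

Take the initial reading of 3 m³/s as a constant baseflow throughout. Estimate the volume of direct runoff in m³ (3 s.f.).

V ≈ 2.41 × 10^5 m³

Direct-runoff ordinates (Q − Q_b): 0.0, 14.0, 41.0, 33.0, 26.0, 20.0, 0.0 m³/s.
ΣQ_DR = 134.0 m³/s.
With Δt = 0.5 h = 1800 s, V = ΣQ_DR · Δt = 134.0 × 1800 = 2.41 × 10^5 m³.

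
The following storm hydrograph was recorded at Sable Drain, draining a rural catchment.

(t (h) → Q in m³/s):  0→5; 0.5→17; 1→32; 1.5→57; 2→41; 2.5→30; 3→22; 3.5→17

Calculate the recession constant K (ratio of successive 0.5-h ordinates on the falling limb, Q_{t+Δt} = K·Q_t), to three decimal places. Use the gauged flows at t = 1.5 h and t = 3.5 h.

K ≈ 0.739

Using the recession-limb readings at t = 1.5 h and t = 3.5 h: Q falls from 57 to 17 m³/s over 4 intervals.
K = (Q₂/Q₁)^(1/4) = (17/57)^(1/4) = 0.739.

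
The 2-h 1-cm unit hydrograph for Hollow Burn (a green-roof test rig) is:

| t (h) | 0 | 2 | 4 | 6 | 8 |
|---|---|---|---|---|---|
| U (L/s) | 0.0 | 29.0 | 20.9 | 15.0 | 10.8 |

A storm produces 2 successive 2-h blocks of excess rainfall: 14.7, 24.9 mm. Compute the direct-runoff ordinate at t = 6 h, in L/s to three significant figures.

By discrete convolution, Q_j = Σ (P_i / 10 mm) · U_{j−i}.
At t = 6 h (j=3): Q = (14.7/10)·15.0 + (24.9/10)·20.9 = 74.1 L/s.

Q ≈ 74.1 L/s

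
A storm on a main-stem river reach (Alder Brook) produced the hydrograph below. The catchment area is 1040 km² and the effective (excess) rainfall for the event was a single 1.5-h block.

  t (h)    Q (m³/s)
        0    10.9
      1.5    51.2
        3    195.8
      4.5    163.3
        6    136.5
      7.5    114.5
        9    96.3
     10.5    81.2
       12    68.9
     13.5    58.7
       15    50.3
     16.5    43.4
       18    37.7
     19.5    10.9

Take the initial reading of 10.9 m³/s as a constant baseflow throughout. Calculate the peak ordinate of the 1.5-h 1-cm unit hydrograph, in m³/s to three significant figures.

Direct runoff: 0.0, 40.3, 184.9, 152.4, 125.6, 103.6, 85.4, 70.3, 58.0, 47.8, 39.4, 32.5, 26.8, 0.0 m³/s; ΣQ_DR = 967.0 m³/s, peak = 184.9 m³/s.
Runoff depth d = ΣQ_DR·Δt / A = 967.0 × 5400 / (1040 km²) = 5.021 mm.
The 1-cm UH is the DRH scaled by (10 mm)/d, so U_p = 184.9 × 10/5.021 = 368 m³/s.

U_p ≈ 368 m³/s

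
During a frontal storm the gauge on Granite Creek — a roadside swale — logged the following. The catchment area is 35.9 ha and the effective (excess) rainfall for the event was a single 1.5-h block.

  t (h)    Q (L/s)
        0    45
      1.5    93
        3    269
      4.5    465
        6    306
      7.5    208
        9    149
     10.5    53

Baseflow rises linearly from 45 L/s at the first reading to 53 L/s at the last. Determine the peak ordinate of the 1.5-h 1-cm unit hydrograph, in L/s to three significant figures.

Direct runoff: 0.00, 46.86, 221.71, 416.57, 256.43, 157.29, 97.14, 0.00 L/s; ΣQ_DR = 1196 L/s, peak = 416.57 L/s.
Runoff depth d = ΣQ_DR·Δt / A = 1196 × 5400 / (35.9 ha) = 17.99 mm.
The 1-cm UH is the DRH scaled by (10 mm)/d, so U_p = 416.57 × 10/17.99 = 232 L/s.

U_p ≈ 232 L/s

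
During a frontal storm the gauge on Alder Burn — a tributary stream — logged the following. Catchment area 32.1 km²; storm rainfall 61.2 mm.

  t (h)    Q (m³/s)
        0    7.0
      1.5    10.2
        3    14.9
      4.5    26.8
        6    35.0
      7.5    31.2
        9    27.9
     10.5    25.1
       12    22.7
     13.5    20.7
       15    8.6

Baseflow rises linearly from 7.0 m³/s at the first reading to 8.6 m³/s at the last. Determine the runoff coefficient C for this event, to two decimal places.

ΣQ_DR = 144.3 m³/s; V = ΣQ_DR·Δt = 7.792 × 10^5 m³.
Runoff depth d = V / A = 24.27 mm.
C = d / P = 24.27 / 61.2 = 0.40.

C ≈ 0.40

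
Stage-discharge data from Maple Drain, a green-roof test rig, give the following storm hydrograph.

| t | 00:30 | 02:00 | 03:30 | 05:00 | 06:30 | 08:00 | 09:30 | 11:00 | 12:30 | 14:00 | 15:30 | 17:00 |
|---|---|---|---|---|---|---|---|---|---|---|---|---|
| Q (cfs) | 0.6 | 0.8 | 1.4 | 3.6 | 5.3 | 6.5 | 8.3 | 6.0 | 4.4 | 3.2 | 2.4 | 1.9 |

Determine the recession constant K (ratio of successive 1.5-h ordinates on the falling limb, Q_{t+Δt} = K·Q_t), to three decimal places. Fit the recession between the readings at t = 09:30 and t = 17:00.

K ≈ 0.745

Using the recession-limb readings at t = 09:30 and t = 17:00: Q falls from 8.3 to 1.9 cfs over 5 intervals.
K = (Q₂/Q₁)^(1/5) = (1.9/8.3)^(1/5) = 0.745.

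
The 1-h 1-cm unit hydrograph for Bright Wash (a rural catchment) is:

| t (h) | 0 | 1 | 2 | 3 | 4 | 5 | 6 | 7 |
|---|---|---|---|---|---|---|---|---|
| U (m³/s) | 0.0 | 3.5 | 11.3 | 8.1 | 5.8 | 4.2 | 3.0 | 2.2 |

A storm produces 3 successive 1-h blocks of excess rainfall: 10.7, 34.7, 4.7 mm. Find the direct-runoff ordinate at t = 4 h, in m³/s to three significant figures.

By discrete convolution, Q_j = Σ (P_i / 10 mm) · U_{j−i}.
At t = 4 h (j=4): Q = (10.7/10)·5.8 + (34.7/10)·8.1 + (4.7/10)·11.3 = 39.6 m³/s.

Q ≈ 39.6 m³/s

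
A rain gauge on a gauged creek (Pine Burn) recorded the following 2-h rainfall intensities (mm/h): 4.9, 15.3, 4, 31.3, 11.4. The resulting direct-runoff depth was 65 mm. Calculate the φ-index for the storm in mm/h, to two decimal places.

Only the 3 blocks with intensity above φ contribute runoff: 15.3, 31.3, 11.4 mm/h.
Σ(I−φ)·Δt = d  ⇒  (15.3+31.3+11.4 − 3φ)·2 = 65
φ = (58.00 − 65/2) / 3 = 8.50 mm/h.

φ ≈ 8.50 mm/h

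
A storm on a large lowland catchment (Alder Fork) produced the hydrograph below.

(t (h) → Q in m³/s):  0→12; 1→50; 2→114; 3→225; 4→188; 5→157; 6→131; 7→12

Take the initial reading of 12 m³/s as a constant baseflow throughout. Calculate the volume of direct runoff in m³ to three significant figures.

V ≈ 2.85 × 10^6 m³

Direct-runoff ordinates (Q − Q_b): 0.0, 38.0, 102.0, 213.0, 176.0, 145.0, 119.0, 0.0 m³/s.
ΣQ_DR = 793.0 m³/s.
With Δt = 1 h = 3600 s, V = ΣQ_DR · Δt = 793.0 × 3600 = 2.85 × 10^6 m³.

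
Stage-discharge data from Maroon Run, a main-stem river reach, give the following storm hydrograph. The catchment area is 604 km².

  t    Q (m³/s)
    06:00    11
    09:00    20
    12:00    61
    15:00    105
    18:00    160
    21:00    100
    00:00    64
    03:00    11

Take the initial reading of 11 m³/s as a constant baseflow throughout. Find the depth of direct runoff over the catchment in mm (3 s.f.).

d ≈ 7.94 mm

Direct runoff: 0.0, 9.0, 50.0, 94.0, 149.0, 89.0, 53.0, 0.0 m³/s; ΣQ_DR = 444.0 m³/s.
V = ΣQ_DR · Δt = 444.0 × 10800 s = 4.795 × 10^6 m³.
Over A = 604 km², depth = V / A = 7.94 mm.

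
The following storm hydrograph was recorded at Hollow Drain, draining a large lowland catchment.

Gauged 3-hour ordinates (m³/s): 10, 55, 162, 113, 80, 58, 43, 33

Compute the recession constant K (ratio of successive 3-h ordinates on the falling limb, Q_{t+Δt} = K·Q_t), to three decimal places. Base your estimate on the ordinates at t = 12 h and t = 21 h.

K ≈ 0.744

Using the recession-limb readings at t = 12 h and t = 21 h: Q falls from 80 to 33 m³/s over 3 intervals.
K = (Q₂/Q₁)^(1/3) = (33/80)^(1/3) = 0.744.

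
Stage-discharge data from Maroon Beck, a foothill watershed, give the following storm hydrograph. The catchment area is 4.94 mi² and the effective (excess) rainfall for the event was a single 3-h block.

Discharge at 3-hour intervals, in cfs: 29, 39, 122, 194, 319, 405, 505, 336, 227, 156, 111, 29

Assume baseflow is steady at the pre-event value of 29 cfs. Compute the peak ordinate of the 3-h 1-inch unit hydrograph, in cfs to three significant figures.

U_p ≈ 238 cfs

Direct runoff: 0.0, 10.0, 93.0, 165.0, 290.0, 376.0, 476.0, 307.0, 198.0, 127.0, 82.0, 0.0 cfs; ΣQ_DR = 2124 cfs, peak = 476.0 cfs.
Runoff depth d = ΣQ_DR·Δt / A = 2124 × 10800 / (4.94 mi²) = 1.999 in.
The 1-inch UH is the DRH scaled by (1 in)/d, so U_p = 476.0 × 1/1.999 = 238 cfs.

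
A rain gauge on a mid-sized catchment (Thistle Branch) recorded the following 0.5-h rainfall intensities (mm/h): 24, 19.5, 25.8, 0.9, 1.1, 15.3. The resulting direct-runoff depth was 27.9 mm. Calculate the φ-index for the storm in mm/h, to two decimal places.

φ ≈ 7.20 mm/h

Only the 4 blocks with intensity above φ contribute runoff: 24, 19.5, 25.8, 15.3 mm/h.
Σ(I−φ)·Δt = d  ⇒  (24+19.5+25.8+15.3 − 4φ)·0.5 = 27.9
φ = (84.60 − 27.9/0.5) / 4 = 7.20 mm/h.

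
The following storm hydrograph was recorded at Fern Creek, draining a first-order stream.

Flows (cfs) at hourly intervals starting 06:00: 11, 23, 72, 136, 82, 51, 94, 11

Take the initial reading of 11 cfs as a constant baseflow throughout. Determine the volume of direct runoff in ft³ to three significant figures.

Direct-runoff ordinates (Q − Q_b): 0.0, 12.0, 61.0, 125.0, 71.0, 40.0, 83.0, 0.0 cfs.
ΣQ_DR = 392.0 cfs.
With Δt = 1 h = 3600 s, V = ΣQ_DR · Δt = 392.0 × 3600 = 1.41 × 10^6 ft³.

V ≈ 1.41 × 10^6 ft³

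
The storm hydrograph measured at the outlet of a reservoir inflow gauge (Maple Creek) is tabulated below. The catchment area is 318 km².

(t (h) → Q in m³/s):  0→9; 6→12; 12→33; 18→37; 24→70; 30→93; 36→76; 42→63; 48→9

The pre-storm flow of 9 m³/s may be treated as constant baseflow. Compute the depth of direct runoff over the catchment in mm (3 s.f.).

Direct runoff: 0.0, 3.0, 24.0, 28.0, 61.0, 84.0, 67.0, 54.0, 0.0 m³/s; ΣQ_DR = 321.0 m³/s.
V = ΣQ_DR · Δt = 321.0 × 21600 s = 6.934 × 10^6 m³.
Over A = 318 km², depth = V / A = 21.8 mm.

d ≈ 21.8 mm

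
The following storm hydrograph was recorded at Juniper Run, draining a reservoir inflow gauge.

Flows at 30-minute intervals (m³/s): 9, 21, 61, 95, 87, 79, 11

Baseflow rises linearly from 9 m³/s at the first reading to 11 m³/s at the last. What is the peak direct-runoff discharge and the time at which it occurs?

Subtracting baseflow gives direct-runoff ordinates: 0.00, 11.67, 51.33, 85.00, 76.67, 68.33, 0.00 m³/s.
The maximum is 85.00 m³/s, occurring at the reading for t = 1.5 h.

Q_p = 85.00 m³/s at t = 1.5 h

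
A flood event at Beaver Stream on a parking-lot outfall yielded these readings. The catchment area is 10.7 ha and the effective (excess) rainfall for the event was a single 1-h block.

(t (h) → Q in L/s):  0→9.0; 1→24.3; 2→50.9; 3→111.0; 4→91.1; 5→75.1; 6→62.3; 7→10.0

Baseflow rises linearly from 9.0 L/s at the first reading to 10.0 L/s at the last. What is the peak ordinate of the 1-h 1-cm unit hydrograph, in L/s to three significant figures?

Direct runoff: 0.00, 15.16, 41.61, 101.57, 81.53, 65.39, 52.44, 0.00 L/s; ΣQ_DR = 357.7 L/s, peak = 101.57 L/s.
Runoff depth d = ΣQ_DR·Δt / A = 357.7 × 3600 / (10.7 ha) = 12.03 mm.
The 1-cm UH is the DRH scaled by (10 mm)/d, so U_p = 101.57 × 10/12.03 = 84.4 L/s.

U_p ≈ 84.4 L/s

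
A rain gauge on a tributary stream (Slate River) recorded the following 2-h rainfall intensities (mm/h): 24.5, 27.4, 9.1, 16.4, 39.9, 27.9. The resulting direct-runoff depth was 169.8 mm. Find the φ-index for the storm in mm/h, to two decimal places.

φ ≈ 10.24 mm/h

Only the 5 blocks with intensity above φ contribute runoff: 24.5, 27.4, 16.4, 39.9, 27.9 mm/h.
Σ(I−φ)·Δt = d  ⇒  (24.5+27.4+16.4+39.9+27.9 − 5φ)·2 = 169.8
φ = (136.1 − 169.8/2) / 5 = 10.24 mm/h.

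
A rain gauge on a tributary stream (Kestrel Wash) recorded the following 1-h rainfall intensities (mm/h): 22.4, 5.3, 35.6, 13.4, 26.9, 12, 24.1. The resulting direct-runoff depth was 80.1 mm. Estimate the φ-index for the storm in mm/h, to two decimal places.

Only the 6 blocks with intensity above φ contribute runoff: 22.4, 35.6, 13.4, 26.9, 12, 24.1 mm/h.
Σ(I−φ)·Δt = d  ⇒  (22.4+35.6+13.4+26.9+12+24.1 − 6φ)·1 = 80.1
φ = (134.4 − 80.1/1) / 6 = 9.05 mm/h.

φ ≈ 9.05 mm/h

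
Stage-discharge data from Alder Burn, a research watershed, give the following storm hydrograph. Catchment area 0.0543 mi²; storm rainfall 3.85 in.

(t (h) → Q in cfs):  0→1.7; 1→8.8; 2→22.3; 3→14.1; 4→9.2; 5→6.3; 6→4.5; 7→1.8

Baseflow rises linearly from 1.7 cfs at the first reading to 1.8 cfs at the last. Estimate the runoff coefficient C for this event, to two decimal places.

C ≈ 0.41

ΣQ_DR = 54.70 cfs; V = ΣQ_DR·Δt = 1.969 × 10^5 ft³.
Runoff depth d = V / A = 1.561 in.
C = d / P = 1.561 / 3.85 = 0.41.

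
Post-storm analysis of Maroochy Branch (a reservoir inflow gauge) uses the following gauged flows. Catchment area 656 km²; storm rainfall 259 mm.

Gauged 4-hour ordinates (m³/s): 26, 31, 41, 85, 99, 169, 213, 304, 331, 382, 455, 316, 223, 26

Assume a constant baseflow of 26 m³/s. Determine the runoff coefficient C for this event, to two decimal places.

ΣQ_DR = 2337 m³/s; V = ΣQ_DR·Δt = 3.365 × 10^7 m³.
Runoff depth d = V / A = 51.30 mm.
C = d / P = 51.30 / 259 = 0.20.

C ≈ 0.20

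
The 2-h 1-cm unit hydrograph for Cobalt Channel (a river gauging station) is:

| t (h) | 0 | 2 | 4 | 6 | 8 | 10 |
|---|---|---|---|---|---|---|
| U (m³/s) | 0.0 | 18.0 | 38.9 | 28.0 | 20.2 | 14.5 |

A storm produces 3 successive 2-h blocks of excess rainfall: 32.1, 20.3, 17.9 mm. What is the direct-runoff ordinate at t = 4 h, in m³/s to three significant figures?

By discrete convolution, Q_j = Σ (P_i / 10 mm) · U_{j−i}.
At t = 4 h (j=2): Q = (32.1/10)·38.9 + (20.3/10)·18.0 + (17.9/10)·0.0 = 161 m³/s.

Q ≈ 161 m³/s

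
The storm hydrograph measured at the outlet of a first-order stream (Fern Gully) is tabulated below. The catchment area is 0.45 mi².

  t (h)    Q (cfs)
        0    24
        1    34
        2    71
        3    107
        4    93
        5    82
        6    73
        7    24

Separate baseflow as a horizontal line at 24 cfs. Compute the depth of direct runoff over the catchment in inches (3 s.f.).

Direct runoff: 0.0, 10.0, 47.0, 83.0, 69.0, 58.0, 49.0, 0.0 cfs; ΣQ_DR = 316.0 cfs.
V = ΣQ_DR · Δt = 316.0 × 3600 s = 1.138 × 10^6 ft³.
Over A = 0.45 mi², depth = V / A = 1.09 in.

d ≈ 1.09 in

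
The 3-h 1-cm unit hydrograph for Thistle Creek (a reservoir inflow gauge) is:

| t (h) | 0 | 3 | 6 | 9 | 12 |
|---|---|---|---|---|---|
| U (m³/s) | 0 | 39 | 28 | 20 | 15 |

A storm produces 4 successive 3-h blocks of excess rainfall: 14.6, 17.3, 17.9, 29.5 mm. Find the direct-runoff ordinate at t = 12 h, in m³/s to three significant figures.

Q ≈ 222 m³/s

By discrete convolution, Q_j = Σ (P_i / 10 mm) · U_{j−i}.
At t = 12 h (j=4): Q = (14.6/10)·15 + (17.3/10)·20 + (17.9/10)·28 + (29.5/10)·39 = 222 m³/s.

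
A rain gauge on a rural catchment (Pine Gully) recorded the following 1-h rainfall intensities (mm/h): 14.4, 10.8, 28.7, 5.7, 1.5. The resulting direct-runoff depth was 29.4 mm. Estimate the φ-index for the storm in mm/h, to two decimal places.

φ ≈ 8.17 mm/h

Only the 3 blocks with intensity above φ contribute runoff: 14.4, 10.8, 28.7 mm/h.
Σ(I−φ)·Δt = d  ⇒  (14.4+10.8+28.7 − 3φ)·1 = 29.4
φ = (53.90 − 29.4/1) / 3 = 8.17 mm/h.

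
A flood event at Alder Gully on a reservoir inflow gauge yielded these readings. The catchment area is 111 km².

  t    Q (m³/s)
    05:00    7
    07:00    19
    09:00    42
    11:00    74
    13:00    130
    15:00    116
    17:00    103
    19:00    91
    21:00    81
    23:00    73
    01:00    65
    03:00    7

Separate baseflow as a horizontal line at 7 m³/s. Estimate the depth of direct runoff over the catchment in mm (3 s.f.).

d ≈ 47.0 mm

Direct runoff: 0.0, 12.0, 35.0, 67.0, 123.0, 109.0, 96.0, 84.0, 74.0, 66.0, 58.0, 0.0 m³/s; ΣQ_DR = 724.0 m³/s.
V = ΣQ_DR · Δt = 724.0 × 7200 s = 5.213 × 10^6 m³.
Over A = 111 km², depth = V / A = 47.0 mm.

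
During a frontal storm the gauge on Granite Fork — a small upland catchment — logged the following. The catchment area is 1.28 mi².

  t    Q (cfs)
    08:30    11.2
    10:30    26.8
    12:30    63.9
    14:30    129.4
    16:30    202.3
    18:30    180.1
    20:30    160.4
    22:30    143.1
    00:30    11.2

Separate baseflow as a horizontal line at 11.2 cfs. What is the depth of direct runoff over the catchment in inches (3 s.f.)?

Direct runoff: 0.0, 15.6, 52.7, 118.2, 191.1, 168.9, 149.2, 131.9, 0.0 cfs; ΣQ_DR = 827.6 cfs.
V = ΣQ_DR · Δt = 827.6 × 7200 s = 5.959 × 10^6 ft³.
Over A = 1.28 mi², depth = V / A = 2.00 in.

d ≈ 2.00 in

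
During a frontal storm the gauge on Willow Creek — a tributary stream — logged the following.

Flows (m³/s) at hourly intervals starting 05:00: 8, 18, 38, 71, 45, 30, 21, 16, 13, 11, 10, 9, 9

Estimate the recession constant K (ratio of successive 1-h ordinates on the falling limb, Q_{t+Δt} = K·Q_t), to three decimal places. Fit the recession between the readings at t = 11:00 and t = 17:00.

Using the recession-limb readings at t = 11:00 and t = 17:00: Q falls from 21 to 9 m³/s over 6 intervals.
K = (Q₂/Q₁)^(1/6) = (9/21)^(1/6) = 0.868.

K ≈ 0.868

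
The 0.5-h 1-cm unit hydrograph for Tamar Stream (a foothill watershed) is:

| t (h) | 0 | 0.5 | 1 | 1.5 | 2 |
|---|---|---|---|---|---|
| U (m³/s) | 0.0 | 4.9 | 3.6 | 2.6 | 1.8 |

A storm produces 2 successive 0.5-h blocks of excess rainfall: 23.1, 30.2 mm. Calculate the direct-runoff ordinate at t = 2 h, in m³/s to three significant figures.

By discrete convolution, Q_j = Σ (P_i / 10 mm) · U_{j−i}.
At t = 2 h (j=4): Q = (23.1/10)·1.8 + (30.2/10)·2.6 = 12.0 m³/s.

Q ≈ 12.0 m³/s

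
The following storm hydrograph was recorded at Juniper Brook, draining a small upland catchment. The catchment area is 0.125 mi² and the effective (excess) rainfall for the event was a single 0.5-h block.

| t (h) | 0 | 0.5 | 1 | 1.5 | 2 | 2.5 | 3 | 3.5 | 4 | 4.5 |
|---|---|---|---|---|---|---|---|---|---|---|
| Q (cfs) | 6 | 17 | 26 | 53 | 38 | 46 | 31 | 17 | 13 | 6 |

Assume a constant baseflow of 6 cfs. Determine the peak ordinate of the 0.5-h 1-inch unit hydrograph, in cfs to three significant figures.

U_p ≈ 39.3 cfs

Direct runoff: 0.0, 11.0, 20.0, 47.0, 32.0, 40.0, 25.0, 11.0, 7.0, 0.0 cfs; ΣQ_DR = 193.0 cfs, peak = 47.0 cfs.
Runoff depth d = ΣQ_DR·Δt / A = 193.0 × 1800 / (0.125 mi²) = 1.196 in.
The 1-inch UH is the DRH scaled by (1 in)/d, so U_p = 47.0 × 1/1.196 = 39.3 cfs.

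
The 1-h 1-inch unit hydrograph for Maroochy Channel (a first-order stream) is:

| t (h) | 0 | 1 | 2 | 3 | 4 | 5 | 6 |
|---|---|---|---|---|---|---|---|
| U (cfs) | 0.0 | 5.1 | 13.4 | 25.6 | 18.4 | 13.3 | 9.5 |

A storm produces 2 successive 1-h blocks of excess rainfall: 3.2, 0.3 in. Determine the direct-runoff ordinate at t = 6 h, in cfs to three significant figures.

By discrete convolution, Q_j = Σ (P_i / 1 in) · U_{j−i}.
At t = 6 h (j=6): Q = (3.2/1)·9.5 + (0.3/1)·13.3 = 34.4 cfs.

Q ≈ 34.4 cfs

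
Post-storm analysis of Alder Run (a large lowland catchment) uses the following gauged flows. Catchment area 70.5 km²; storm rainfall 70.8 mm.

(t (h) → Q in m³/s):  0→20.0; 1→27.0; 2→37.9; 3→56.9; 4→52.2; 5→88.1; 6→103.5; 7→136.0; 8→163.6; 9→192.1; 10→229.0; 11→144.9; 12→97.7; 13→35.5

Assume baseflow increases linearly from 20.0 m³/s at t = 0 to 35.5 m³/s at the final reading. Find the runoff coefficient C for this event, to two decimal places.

C ≈ 0.72

ΣQ_DR = 995.9 m³/s; V = ΣQ_DR·Δt = 3.585 × 10^6 m³.
Runoff depth d = V / A = 50.85 mm.
C = d / P = 50.85 / 70.8 = 0.72.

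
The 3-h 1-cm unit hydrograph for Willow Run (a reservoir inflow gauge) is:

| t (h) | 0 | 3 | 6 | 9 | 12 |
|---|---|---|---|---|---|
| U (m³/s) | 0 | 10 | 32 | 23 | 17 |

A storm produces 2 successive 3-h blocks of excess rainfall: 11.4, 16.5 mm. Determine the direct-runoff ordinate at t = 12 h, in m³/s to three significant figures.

Q ≈ 57.3 m³/s

By discrete convolution, Q_j = Σ (P_i / 10 mm) · U_{j−i}.
At t = 12 h (j=4): Q = (11.4/10)·17 + (16.5/10)·23 = 57.3 m³/s.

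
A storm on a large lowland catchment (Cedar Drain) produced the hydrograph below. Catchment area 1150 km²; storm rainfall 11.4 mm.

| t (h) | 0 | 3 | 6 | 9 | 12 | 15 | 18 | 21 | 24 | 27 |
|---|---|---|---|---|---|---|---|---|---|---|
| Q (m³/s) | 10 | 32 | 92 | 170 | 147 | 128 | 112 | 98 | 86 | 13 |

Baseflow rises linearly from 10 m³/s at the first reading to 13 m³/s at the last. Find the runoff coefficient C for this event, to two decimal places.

ΣQ_DR = 773.0 m³/s; V = ΣQ_DR·Δt = 8.348 × 10^6 m³.
Runoff depth d = V / A = 7.259 mm.
C = d / P = 7.259 / 11.4 = 0.64.

C ≈ 0.64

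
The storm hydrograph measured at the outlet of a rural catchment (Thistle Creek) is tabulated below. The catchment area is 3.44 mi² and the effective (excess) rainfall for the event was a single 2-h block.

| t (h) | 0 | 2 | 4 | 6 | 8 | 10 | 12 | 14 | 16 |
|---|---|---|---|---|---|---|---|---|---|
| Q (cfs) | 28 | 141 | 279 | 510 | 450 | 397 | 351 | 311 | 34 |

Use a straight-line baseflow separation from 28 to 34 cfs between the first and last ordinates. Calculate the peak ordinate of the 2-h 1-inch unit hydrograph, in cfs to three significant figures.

Direct runoff: 0.00, 112.25, 249.50, 479.75, 419.00, 365.25, 318.50, 277.75, 0.00 cfs; ΣQ_DR = 2222 cfs, peak = 479.75 cfs.
Runoff depth d = ΣQ_DR·Δt / A = 2222 × 7200 / (3.44 mi²) = 2.002 in.
The 1-inch UH is the DRH scaled by (1 in)/d, so U_p = 479.75 × 1/2.002 = 240 cfs.

U_p ≈ 240 cfs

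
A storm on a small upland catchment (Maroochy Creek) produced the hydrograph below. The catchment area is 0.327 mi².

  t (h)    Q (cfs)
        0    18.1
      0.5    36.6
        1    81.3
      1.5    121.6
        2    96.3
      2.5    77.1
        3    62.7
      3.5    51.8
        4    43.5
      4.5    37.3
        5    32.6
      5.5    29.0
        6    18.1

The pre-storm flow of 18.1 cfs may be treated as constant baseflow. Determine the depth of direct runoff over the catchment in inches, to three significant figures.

d ≈ 1.12 in

Direct runoff: 0.0, 18.5, 63.2, 103.5, 78.2, 59.0, 44.6, 33.7, 25.4, 19.2, 14.5, 10.9, 0.0 cfs; ΣQ_DR = 470.7 cfs.
V = ΣQ_DR · Δt = 470.7 × 1800 s = 8.473 × 10^5 ft³.
Over A = 0.327 mi², depth = V / A = 1.12 in.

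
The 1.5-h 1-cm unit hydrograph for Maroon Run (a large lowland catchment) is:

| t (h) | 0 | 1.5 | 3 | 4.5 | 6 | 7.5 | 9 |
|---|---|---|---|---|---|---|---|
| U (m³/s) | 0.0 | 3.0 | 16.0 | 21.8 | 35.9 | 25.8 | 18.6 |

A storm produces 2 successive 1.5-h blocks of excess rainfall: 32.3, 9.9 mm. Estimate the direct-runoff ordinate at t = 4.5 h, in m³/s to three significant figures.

Q ≈ 86.3 m³/s

By discrete convolution, Q_j = Σ (P_i / 10 mm) · U_{j−i}.
At t = 4.5 h (j=3): Q = (32.3/10)·21.8 + (9.9/10)·16.0 = 86.3 m³/s.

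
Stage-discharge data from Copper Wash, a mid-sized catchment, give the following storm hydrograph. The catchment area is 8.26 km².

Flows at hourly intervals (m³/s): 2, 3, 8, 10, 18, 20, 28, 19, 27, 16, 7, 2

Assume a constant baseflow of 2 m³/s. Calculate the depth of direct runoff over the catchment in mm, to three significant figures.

Direct runoff: 0.0, 1.0, 6.0, 8.0, 16.0, 18.0, 26.0, 17.0, 25.0, 14.0, 5.0, 0.0 m³/s; ΣQ_DR = 136.0 m³/s.
V = ΣQ_DR · Δt = 136.0 × 3600 s = 4.896 × 10^5 m³.
Over A = 8.26 km², depth = V / A = 59.3 mm.

d ≈ 59.3 mm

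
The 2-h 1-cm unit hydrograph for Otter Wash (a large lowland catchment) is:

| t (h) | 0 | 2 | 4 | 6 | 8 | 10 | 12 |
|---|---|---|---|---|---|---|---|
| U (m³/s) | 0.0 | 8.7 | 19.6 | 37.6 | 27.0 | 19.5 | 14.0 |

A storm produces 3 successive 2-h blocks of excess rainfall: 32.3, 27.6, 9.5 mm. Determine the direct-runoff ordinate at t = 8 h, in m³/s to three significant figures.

Q ≈ 210 m³/s

By discrete convolution, Q_j = Σ (P_i / 10 mm) · U_{j−i}.
At t = 8 h (j=4): Q = (32.3/10)·27.0 + (27.6/10)·37.6 + (9.5/10)·19.6 = 210 m³/s.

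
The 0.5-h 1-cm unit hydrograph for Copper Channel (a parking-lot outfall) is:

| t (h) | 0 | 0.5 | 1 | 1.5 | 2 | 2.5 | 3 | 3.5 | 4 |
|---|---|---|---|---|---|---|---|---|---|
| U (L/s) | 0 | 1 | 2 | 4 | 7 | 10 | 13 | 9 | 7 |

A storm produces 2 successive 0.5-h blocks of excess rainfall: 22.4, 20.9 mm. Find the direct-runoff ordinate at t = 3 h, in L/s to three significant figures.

By discrete convolution, Q_j = Σ (P_i / 10 mm) · U_{j−i}.
At t = 3 h (j=6): Q = (22.4/10)·13 + (20.9/10)·10 = 50.0 L/s.

Q ≈ 50.0 L/s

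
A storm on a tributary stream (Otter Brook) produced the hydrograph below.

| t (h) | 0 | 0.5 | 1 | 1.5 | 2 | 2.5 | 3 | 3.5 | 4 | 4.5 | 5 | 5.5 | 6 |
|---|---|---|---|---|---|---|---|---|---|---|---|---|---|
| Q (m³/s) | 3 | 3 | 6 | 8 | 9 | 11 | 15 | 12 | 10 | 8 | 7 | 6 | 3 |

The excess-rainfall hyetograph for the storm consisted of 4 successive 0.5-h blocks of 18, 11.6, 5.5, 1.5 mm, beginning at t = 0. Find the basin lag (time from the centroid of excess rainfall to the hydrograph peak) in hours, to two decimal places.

t_L ≈ 2.38 h

Centroid of excess rainfall: t_c = Σ P_i·t̄_i / ΣP_i = 0.6202 h (block centres at 0.25, 0.75, 1.25, 1.75 h).
Hydrograph peak occurs at t = 3 h, so basin lag t_L = 3 − 0.6202 = 2.38 h.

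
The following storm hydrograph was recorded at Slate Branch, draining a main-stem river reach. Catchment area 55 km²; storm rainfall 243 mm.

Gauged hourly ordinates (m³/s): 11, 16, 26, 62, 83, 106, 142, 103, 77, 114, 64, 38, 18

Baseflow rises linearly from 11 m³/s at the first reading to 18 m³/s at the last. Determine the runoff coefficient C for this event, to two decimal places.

ΣQ_DR = 671.5 m³/s; V = ΣQ_DR·Δt = 2.417 × 10^6 m³.
Runoff depth d = V / A = 43.95 mm.
C = d / P = 43.95 / 243 = 0.18.

C ≈ 0.18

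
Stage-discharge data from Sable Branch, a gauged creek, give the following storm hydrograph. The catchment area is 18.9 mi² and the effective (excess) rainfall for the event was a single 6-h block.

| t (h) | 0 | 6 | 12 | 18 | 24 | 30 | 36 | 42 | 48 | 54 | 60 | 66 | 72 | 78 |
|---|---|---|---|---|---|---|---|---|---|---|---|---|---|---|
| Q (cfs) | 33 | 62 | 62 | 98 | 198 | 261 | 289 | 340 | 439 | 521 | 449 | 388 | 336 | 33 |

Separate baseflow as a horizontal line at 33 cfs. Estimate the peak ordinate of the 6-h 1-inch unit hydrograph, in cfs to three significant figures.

U_p ≈ 326 cfs

Direct runoff: 0.0, 29.0, 29.0, 65.0, 165.0, 228.0, 256.0, 307.0, 406.0, 488.0, 416.0, 355.0, 303.0, 0.0 cfs; ΣQ_DR = 3047 cfs, peak = 488.0 cfs.
Runoff depth d = ΣQ_DR·Δt / A = 3047 × 21600 / (18.9 mi²) = 1.499 in.
The 1-inch UH is the DRH scaled by (1 in)/d, so U_p = 488.0 × 1/1.499 = 326 cfs.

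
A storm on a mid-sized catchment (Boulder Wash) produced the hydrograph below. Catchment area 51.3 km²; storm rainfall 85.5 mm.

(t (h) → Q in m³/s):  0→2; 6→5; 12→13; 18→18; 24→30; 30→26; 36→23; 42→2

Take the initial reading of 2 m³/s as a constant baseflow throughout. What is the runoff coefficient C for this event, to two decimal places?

C ≈ 0.51

ΣQ_DR = 103.0 m³/s; V = ΣQ_DR·Δt = 2.225 × 10^6 m³.
Runoff depth d = V / A = 43.37 mm.
C = d / P = 43.37 / 85.5 = 0.51.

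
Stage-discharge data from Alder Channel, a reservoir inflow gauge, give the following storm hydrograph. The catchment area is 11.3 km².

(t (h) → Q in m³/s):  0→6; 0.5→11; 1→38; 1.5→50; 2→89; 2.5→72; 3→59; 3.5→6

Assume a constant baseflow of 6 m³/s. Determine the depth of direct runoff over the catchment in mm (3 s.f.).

d ≈ 45.1 mm

Direct runoff: 0.0, 5.0, 32.0, 44.0, 83.0, 66.0, 53.0, 0.0 m³/s; ΣQ_DR = 283.0 m³/s.
V = ΣQ_DR · Δt = 283.0 × 1800 s = 5.094 × 10^5 m³.
Over A = 11.3 km², depth = V / A = 45.1 mm.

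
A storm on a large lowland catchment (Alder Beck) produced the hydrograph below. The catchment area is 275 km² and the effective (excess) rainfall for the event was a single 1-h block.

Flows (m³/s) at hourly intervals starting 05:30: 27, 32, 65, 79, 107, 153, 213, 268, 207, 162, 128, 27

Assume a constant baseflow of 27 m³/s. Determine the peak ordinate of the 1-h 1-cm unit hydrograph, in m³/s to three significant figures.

Direct runoff: 0.0, 5.0, 38.0, 52.0, 80.0, 126.0, 186.0, 241.0, 180.0, 135.0, 101.0, 0.0 m³/s; ΣQ_DR = 1144 m³/s, peak = 241.0 m³/s.
Runoff depth d = ΣQ_DR·Δt / A = 1144 × 3600 / (275 km²) = 14.98 mm.
The 1-cm UH is the DRH scaled by (10 mm)/d, so U_p = 241.0 × 10/14.98 = 161 m³/s.

U_p ≈ 161 m³/s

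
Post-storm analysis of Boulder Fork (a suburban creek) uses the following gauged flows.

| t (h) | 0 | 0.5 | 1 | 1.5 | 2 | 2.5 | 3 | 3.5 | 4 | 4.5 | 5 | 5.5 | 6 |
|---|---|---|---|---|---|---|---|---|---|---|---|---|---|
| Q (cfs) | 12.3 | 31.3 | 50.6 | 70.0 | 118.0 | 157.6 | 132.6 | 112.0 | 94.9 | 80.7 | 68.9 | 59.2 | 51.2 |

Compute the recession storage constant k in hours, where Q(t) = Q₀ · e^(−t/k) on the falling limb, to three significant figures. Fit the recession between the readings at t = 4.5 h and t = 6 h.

k ≈ 3.30 h

On the falling limb, Q drops from 80.7 to 51.2 cfs between t = 4.5 h and t = 6 h (Δt = 1.5 h).
k = −Δt / ln(Q₂/Q₁) = −1.5 / ln(51.2/80.7) = 3.30 h.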